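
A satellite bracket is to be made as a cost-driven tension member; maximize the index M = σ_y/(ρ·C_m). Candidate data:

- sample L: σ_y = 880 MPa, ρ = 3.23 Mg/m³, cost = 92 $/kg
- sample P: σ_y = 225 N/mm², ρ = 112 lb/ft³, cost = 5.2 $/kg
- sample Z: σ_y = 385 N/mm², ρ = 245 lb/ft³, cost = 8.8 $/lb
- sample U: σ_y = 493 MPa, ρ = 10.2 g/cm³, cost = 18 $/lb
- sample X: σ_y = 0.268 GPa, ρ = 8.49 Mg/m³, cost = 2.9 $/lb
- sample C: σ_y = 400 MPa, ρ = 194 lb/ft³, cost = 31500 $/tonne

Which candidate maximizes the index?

After converting to SI:
  sample L: σ_y = 880.0 MPa, ρ = 3230 kg/m³, cost = 92.00 $/kg
  sample P: σ_y = 225.0 MPa, ρ = 1794 kg/m³, cost = 5.200 $/kg
  sample Z: σ_y = 385.0 MPa, ρ = 3925 kg/m³, cost = 19.40 $/kg
  sample U: σ_y = 493.0 MPa, ρ = 10200 kg/m³, cost = 39.68 $/kg
  sample X: σ_y = 268.0 MPa, ρ = 8490 kg/m³, cost = 6.393 $/kg
  sample C: σ_y = 400.0 MPa, ρ = 3108 kg/m³, cost = 31.50 $/kg
  sample P: M = 24.1 kN·m per $
  sample Z: M = 5.06 kN·m per $
  sample X: M = 4.94 kN·m per $
  sample C: M = 4.09 kN·m per $
  sample L: M = 2.96 kN·m per $
  sample U: M = 1.22 kN·m per $
The maximum is for sample P.

sample P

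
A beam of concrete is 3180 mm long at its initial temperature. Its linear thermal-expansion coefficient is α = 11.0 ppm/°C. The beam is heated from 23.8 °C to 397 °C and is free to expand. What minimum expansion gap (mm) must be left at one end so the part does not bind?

13.1 mm

ΔT = 397 − 23.8 = 373.2 K.
ΔL = α·L₀·ΔT = 11.0×10⁻⁶ × 3180 mm × 373.2 K = 13.1 mm.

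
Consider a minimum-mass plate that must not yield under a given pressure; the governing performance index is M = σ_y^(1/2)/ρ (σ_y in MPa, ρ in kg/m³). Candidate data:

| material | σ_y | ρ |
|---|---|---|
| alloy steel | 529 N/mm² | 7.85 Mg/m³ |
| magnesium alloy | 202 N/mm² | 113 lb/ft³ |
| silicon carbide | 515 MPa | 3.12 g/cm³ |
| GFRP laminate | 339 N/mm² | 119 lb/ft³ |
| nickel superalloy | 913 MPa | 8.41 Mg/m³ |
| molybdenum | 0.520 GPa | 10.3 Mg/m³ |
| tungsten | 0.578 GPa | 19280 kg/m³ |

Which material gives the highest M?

GFRP laminate

Putting every candidate on a common basis:
  alloy steel: σ_y = 529.0 MPa, ρ = 7850 kg/m³
  magnesium alloy: σ_y = 202.0 MPa, ρ = 1810 kg/m³
  silicon carbide: σ_y = 515.0 MPa, ρ = 3120 kg/m³
  GFRP laminate: σ_y = 339.0 MPa, ρ = 1906 kg/m³
  nickel superalloy: σ_y = 913.0 MPa, ρ = 8410 kg/m³
  molybdenum: σ_y = 520.0 MPa, ρ = 10300 kg/m³
  tungsten: σ_y = 578.0 MPa, ρ = 19280 kg/m³
  GFRP laminate: M = 9.66×10⁻³
  magnesium alloy: M = 7.85×10⁻³
  silicon carbide: M = 7.27×10⁻³
  nickel superalloy: M = 3.59×10⁻³
  alloy steel: M = 2.93×10⁻³
  molybdenum: M = 2.21×10⁻³
  tungsten: M = 1.25×10⁻³
GFRP laminate ranks first.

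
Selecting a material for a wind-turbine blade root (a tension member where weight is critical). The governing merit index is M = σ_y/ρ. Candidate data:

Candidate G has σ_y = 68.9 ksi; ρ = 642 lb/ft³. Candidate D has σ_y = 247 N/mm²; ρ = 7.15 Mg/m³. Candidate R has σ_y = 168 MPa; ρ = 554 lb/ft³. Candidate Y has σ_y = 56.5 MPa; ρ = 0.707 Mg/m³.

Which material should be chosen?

candidate Y

Putting every candidate on a common basis:
  candidate G: σ_y = 475.0 MPa, ρ = 10280 kg/m³
  candidate D: σ_y = 247.0 MPa, ρ = 7150 kg/m³
  candidate R: σ_y = 168.0 MPa, ρ = 8874 kg/m³
  candidate Y: σ_y = 56.50 MPa, ρ = 707.0 kg/m³
  candidate Y: M = 79.9 kN·m/kg
  candidate G: M = 46.2 kN·m/kg
  candidate D: M = 34.5 kN·m/kg
  candidate R: M = 18.9 kN·m/kg
Candidate Y ranks first.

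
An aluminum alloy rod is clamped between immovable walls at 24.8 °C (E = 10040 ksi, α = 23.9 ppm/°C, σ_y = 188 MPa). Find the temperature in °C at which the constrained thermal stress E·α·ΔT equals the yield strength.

138 °C

E = 10040 ksi = 69.22 GPa.
E·α·ΔT = 188.0 MPa ⇒ ΔT = 188.0 / (69.22×10³ × 23.9×10⁻⁶) = 113.6 K.
T = 24.8 + 113.6 = 138.4 °C.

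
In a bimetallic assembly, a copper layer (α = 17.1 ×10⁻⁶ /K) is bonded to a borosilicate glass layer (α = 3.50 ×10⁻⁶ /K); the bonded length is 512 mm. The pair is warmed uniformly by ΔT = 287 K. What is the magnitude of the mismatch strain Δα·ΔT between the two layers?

Δα = |17.1 − 3.50|×10⁻⁶/K = 13.6×10⁻⁶/K.
Mismatch strain = Δα·ΔT = 13.6×10⁻⁶ × 287.0 = 3.90×10⁻³.

3.90×10⁻³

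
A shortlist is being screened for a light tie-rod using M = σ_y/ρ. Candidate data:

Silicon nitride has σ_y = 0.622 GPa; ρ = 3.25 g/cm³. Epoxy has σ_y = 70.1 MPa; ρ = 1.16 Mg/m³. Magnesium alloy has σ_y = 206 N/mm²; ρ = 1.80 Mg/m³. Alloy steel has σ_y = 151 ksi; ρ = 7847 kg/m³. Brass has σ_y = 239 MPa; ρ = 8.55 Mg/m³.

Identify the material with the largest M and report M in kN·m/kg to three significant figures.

Normalizing units and computing the index:
  silicon nitride: σ_y = 622.0 MPa, ρ = 3250 kg/m³
  epoxy: σ_y = 70.10 MPa, ρ = 1160 kg/m³
  magnesium alloy: σ_y = 206.0 MPa, ρ = 1800 kg/m³
  alloy steel: σ_y = 1041 MPa, ρ = 7847 kg/m³
  brass: σ_y = 239.0 MPa, ρ = 8550 kg/m³
  silicon nitride: M = 191 kN·m/kg
  alloy steel: M = 133 kN·m/kg
  magnesium alloy: M = 114 kN·m/kg
  epoxy: M = 60.4 kN·m/kg
  brass: M = 28.0 kN·m/kg
Silicon nitride ranks first.

silicon nitride, M = 191 kN·m/kg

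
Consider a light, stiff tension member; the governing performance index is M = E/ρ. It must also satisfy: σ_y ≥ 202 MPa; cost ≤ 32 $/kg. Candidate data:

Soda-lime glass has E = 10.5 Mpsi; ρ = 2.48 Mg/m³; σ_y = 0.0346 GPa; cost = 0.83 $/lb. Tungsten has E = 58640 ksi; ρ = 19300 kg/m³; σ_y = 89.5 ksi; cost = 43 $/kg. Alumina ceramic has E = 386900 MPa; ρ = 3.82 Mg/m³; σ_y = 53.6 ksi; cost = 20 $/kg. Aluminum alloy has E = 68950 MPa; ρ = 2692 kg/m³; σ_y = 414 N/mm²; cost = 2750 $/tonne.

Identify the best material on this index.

alumina ceramic

Screen on constraints: σ_y ≥ 202 MPa; cost ≤ 32 $/kg. Survivors: alumina ceramic, aluminum alloy.
Convert each candidate to consistent units, then evaluate M:
  alumina ceramic: E = 386.9 GPa, ρ = 3820 kg/m³
  aluminum alloy: E = 68.95 GPa, ρ = 2692 kg/m³
  alumina ceramic: M = 101 MN·m/kg
  aluminum alloy: M = 25.6 MN·m/kg
Alumina ceramic has the largest M.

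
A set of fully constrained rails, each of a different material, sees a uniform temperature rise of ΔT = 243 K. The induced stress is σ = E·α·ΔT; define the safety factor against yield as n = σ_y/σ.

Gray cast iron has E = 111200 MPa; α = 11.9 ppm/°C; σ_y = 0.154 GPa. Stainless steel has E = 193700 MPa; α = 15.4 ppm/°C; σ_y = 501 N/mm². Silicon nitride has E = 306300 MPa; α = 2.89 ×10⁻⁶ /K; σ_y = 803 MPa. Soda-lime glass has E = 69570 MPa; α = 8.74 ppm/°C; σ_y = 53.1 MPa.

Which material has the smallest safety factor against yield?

In consistent units (E in GPa, α in ×10⁻⁶/K, σ_y in MPa):
  gray cast iron: E = 111.2, α = 11.9, σ_y = 154.0 → σ = 322 MPa, n = 0.479
  stainless steel: E = 193.7, α = 15.4, σ_y = 501.0 → σ = 725 MPa, n = 0.691
  silicon nitride: E = 306.3, α = 2.89, σ_y = 803.0 → σ = 215 MPa, n = 3.73
  soda-lime glass: E = 69.57, α = 8.74, σ_y = 53.10 → σ = 148 MPa, n = 0.359
The minimum is soda-lime glass at n = 0.359.

soda-lime glass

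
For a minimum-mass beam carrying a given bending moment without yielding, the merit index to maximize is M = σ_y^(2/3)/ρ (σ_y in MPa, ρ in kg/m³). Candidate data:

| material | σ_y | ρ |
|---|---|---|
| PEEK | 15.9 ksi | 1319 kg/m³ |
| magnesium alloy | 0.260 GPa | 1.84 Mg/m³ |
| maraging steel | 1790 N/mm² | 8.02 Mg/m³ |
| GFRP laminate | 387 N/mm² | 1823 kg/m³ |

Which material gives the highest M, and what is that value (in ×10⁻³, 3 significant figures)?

Putting every candidate on a common basis:
  PEEK: σ_y = 109.6 MPa, ρ = 1319 kg/m³
  magnesium alloy: σ_y = 260.0 MPa, ρ = 1840 kg/m³
  maraging steel: σ_y = 1790 MPa, ρ = 8020 kg/m³
  GFRP laminate: σ_y = 387.0 MPa, ρ = 1823 kg/m³
  GFRP laminate: M = 29.1×10⁻³
  magnesium alloy: M = 22.1×10⁻³
  maraging steel: M = 18.4×10⁻³
  PEEK: M = 17.4×10⁻³
The maximum is for GFRP laminate.

GFRP laminate, M = 29.1×10⁻³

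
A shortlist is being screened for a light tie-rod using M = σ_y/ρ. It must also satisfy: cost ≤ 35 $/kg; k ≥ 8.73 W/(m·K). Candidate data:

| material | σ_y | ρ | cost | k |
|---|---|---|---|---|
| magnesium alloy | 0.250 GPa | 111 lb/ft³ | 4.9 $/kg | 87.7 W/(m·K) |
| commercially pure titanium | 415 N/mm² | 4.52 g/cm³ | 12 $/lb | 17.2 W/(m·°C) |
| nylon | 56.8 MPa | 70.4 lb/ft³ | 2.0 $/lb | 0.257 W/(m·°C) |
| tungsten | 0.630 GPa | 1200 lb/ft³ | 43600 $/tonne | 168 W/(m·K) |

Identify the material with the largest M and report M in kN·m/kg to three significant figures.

Screen on constraints: cost ≤ 35 $/kg; k ≥ 8.73 W/(m·K). Survivors: magnesium alloy, commercially pure titanium.
Normalizing units and computing the index:
  magnesium alloy: σ_y = 250.0 MPa, ρ = 1778 kg/m³
  commercially pure titanium: σ_y = 415.0 MPa, ρ = 4520 kg/m³
  magnesium alloy: M = 141 kN·m/kg
  commercially pure titanium: M = 91.8 kN·m/kg
Magnesium alloy has the largest M.

magnesium alloy, M = 141 kN·m/kg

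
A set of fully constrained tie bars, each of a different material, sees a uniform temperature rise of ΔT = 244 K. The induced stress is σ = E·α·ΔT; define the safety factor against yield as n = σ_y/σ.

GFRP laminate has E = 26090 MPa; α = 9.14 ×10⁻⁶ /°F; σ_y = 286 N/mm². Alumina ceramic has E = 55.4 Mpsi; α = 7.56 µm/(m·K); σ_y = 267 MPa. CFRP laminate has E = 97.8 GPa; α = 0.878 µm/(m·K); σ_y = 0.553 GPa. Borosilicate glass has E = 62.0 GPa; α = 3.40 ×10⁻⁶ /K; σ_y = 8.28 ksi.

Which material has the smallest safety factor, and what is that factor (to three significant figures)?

With everything in SI (GPa, ×10⁻⁶/K, MPa):
  GFRP laminate: E = 26.09, α = 16.5, σ_y = 286.0 → σ = 105 MPa, n = 2.73
  alumina ceramic: E = 382.0, α = 7.56, σ_y = 267.0 → σ = 705 MPa, n = 0.379
  CFRP laminate: E = 97.80, α = 0.878, σ_y = 553.0 → σ = 21.0 MPa, n = 26.4
  borosilicate glass: E = 62.00, α = 3.40, σ_y = 57.09 → σ = 51.4 MPa, n = 1.11
The minimum is alumina ceramic at n = 0.379.

alumina ceramic, n = 0.379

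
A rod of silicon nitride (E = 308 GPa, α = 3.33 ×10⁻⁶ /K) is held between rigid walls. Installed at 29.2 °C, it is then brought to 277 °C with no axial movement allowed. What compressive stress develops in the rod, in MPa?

ΔT = 247.8 K. Constrained thermal stress σ = E·α·ΔT = 308.0×10³ MPa × 3.33×10⁻⁶ × 247.8 = 254 MPa (compressive).

254 MPa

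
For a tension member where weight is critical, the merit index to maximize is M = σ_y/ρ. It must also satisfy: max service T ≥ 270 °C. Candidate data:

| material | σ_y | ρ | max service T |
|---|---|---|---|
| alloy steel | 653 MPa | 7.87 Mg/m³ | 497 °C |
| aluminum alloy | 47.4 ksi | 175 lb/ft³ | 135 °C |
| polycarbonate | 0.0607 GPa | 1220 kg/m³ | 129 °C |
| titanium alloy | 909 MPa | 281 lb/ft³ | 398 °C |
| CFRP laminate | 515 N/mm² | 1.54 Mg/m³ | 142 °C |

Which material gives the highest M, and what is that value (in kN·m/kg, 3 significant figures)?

Screen on constraints: max service T ≥ 270 °C. Survivors: alloy steel, titanium alloy.
Convert each candidate to consistent units, then evaluate M:
  alloy steel: σ_y = 653.0 MPa, ρ = 7870 kg/m³
  titanium alloy: σ_y = 909.0 MPa, ρ = 4501 kg/m³
  titanium alloy: M = 202 kN·m/kg
  alloy steel: M = 83.0 kN·m/kg
The maximum is for titanium alloy.

titanium alloy, M = 202 kN·m/kg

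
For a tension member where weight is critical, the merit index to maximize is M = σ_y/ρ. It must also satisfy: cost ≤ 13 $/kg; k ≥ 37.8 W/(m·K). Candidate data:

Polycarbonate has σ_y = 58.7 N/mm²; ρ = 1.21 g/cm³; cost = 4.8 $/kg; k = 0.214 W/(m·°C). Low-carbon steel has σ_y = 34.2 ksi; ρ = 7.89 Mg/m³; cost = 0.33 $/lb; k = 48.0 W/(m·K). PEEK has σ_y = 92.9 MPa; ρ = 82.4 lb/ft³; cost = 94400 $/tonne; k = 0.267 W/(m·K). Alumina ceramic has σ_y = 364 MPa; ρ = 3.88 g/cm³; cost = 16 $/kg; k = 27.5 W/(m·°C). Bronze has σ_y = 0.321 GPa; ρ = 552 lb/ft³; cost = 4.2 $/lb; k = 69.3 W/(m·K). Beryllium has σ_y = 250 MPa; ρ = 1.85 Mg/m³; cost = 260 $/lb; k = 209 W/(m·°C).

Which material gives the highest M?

Screen on constraints: cost ≤ 13 $/kg; k ≥ 37.8 W/(m·K). Survivors: low-carbon steel, bronze.
Normalizing units and computing the index:
  low-carbon steel: σ_y = 235.8 MPa, ρ = 7890 kg/m³
  bronze: σ_y = 321.0 MPa, ρ = 8842 kg/m³
  bronze: M = 36.3 kN·m/kg
  low-carbon steel: M = 29.9 kN·m/kg
Bronze has the largest M.

bronze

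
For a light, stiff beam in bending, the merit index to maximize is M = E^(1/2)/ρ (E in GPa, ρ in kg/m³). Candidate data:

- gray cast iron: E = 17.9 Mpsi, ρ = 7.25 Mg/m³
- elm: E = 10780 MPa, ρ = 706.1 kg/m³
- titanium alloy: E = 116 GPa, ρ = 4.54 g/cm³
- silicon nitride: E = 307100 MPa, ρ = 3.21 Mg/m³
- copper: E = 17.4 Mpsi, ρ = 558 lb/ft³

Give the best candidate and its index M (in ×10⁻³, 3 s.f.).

silicon nitride, M = 5.46×10⁻³

Putting every candidate on a common basis:
  gray cast iron: E = 123.4 GPa, ρ = 7250 kg/m³
  elm: E = 10.78 GPa, ρ = 706.1 kg/m³
  titanium alloy: E = 116.0 GPa, ρ = 4540 kg/m³
  silicon nitride: E = 307.1 GPa, ρ = 3210 kg/m³
  copper: E = 120.0 GPa, ρ = 8938 kg/m³
  silicon nitride: M = 5.46×10⁻³
  elm: M = 4.65×10⁻³
  titanium alloy: M = 2.37×10⁻³
  gray cast iron: M = 1.53×10⁻³
  copper: M = 1.23×10⁻³
The maximum is for silicon nitride.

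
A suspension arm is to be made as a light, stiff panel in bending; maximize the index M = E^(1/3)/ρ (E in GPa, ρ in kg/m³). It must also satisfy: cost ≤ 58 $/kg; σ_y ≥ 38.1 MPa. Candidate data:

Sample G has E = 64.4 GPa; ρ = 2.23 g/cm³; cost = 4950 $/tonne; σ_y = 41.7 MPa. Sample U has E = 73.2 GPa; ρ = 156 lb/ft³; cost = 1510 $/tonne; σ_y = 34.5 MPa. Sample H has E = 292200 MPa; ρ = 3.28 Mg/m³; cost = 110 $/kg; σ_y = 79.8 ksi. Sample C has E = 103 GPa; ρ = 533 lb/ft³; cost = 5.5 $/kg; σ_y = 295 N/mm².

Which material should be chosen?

sample G

Screen on constraints: cost ≤ 58 $/kg; σ_y ≥ 38.1 MPa. Survivors: sample G, sample C.
After converting to SI:
  sample G: E = 64.40 GPa, ρ = 2230 kg/m³
  sample C: E = 103.0 GPa, ρ = 8538 kg/m³
  sample G: M = 1.80×10⁻³
  sample C: M = 0.549×10⁻³
The maximum is for sample G.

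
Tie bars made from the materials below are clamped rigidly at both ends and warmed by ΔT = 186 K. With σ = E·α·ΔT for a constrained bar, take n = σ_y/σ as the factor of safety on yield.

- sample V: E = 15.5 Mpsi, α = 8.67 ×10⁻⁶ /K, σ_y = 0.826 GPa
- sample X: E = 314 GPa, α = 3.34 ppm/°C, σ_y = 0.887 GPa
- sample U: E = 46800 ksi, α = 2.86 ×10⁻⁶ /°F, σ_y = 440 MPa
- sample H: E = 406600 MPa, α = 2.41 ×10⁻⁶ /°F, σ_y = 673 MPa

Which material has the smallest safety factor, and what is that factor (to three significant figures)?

With everything in SI (GPa, ×10⁻⁶/K, MPa):
  sample V: E = 106.9, α = 8.67, σ_y = 826.0 → σ = 172 MPa, n = 4.79
  sample X: E = 314.0, α = 3.34, σ_y = 887.0 → σ = 195 MPa, n = 4.55
  sample U: E = 322.7, α = 5.15, σ_y = 440.0 → σ = 309 MPa, n = 1.42
  sample H: E = 406.6, α = 4.34, σ_y = 673.0 → σ = 328 MPa, n = 2.05
Smallest n: sample U with n = 1.42.

sample U, n = 1.42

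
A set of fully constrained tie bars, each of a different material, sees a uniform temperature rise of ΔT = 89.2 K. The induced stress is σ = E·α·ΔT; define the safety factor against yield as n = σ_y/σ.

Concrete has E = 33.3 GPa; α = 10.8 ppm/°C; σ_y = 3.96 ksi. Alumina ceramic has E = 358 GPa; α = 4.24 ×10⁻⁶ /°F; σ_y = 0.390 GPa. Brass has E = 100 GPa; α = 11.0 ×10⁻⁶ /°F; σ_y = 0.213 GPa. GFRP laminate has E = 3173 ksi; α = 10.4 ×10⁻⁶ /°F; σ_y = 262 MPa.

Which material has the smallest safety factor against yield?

In consistent units (E in GPa, α in ×10⁻⁶/K, σ_y in MPa):
  concrete: E = 33.30, α = 10.8, σ_y = 27.30 → σ = 32.1 MPa, n = 0.851
  alumina ceramic: E = 358.0, α = 7.63, σ_y = 390.0 → σ = 244 MPa, n = 1.60
  brass: E = 100.0, α = 19.8, σ_y = 213.0 → σ = 177 MPa, n = 1.21
  GFRP laminate: E = 21.88, α = 18.7, σ_y = 262.0 → σ = 36.5 MPa, n = 7.17
The minimum is concrete at n = 0.851.

concrete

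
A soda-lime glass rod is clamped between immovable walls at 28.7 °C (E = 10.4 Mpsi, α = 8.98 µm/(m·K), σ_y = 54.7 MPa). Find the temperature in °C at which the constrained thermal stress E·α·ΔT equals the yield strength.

E = 10.4 Mpsi = 71.71 GPa.
E·α·ΔT = 54.70 MPa ⇒ ΔT = 54.70 / (71.71×10³ × 8.98×10⁻⁶) = 84.95 K.
T = 28.7 + 84.95 = 113.6 °C.

114 °C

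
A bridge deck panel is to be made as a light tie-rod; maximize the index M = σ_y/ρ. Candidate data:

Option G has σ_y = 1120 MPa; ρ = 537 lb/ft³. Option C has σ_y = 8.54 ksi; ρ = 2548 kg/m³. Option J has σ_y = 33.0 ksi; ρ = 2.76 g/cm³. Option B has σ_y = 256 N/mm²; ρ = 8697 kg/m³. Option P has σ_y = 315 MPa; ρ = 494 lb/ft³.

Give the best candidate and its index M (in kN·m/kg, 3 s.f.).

option G, M = 130 kN·m/kg

Putting every candidate on a common basis:
  option G: σ_y = 1120 MPa, ρ = 8602 kg/m³
  option C: σ_y = 58.88 MPa, ρ = 2548 kg/m³
  option J: σ_y = 227.5 MPa, ρ = 2760 kg/m³
  option B: σ_y = 256.0 MPa, ρ = 8697 kg/m³
  option P: σ_y = 315.0 MPa, ρ = 7913 kg/m³
  option G: M = 130 kN·m/kg
  option J: M = 82.4 kN·m/kg
  option P: M = 39.8 kN·m/kg
  option B: M = 29.4 kN·m/kg
  option C: M = 23.1 kN·m/kg
Option G has the largest M.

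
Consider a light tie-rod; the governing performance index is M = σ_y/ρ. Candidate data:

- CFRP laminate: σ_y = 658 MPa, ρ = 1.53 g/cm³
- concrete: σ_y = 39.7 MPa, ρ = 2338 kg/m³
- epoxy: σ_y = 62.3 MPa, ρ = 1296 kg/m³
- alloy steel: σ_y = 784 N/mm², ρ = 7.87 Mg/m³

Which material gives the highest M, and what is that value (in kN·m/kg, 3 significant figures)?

In SI units:
  CFRP laminate: σ_y = 658.0 MPa, ρ = 1530 kg/m³
  concrete: σ_y = 39.70 MPa, ρ = 2338 kg/m³
  epoxy: σ_y = 62.30 MPa, ρ = 1296 kg/m³
  alloy steel: σ_y = 784.0 MPa, ρ = 7870 kg/m³
  CFRP laminate: M = 430 kN·m/kg
  alloy steel: M = 99.6 kN·m/kg
  epoxy: M = 48.1 kN·m/kg
  concrete: M = 17.0 kN·m/kg
CFRP laminate has the largest M.

CFRP laminate, M = 430 kN·m/kg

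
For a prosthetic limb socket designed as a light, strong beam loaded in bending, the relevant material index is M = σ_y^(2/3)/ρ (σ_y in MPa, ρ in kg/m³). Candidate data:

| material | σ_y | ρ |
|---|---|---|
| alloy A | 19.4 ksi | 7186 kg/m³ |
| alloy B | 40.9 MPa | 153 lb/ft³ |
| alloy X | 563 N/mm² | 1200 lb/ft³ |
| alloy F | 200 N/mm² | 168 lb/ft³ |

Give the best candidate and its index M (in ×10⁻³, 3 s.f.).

alloy F, M = 12.7×10⁻³

Convert each candidate to consistent units, then evaluate M:
  alloy A: σ_y = 133.8 MPa, ρ = 7186 kg/m³
  alloy B: σ_y = 40.90 MPa, ρ = 2451 kg/m³
  alloy X: σ_y = 563.0 MPa, ρ = 19220 kg/m³
  alloy F: σ_y = 200.0 MPa, ρ = 2691 kg/m³
  alloy F: M = 12.7×10⁻³
  alloy B: M = 4.84×10⁻³
  alloy A: M = 3.64×10⁻³
  alloy X: M = 3.55×10⁻³
Alloy F ranks first.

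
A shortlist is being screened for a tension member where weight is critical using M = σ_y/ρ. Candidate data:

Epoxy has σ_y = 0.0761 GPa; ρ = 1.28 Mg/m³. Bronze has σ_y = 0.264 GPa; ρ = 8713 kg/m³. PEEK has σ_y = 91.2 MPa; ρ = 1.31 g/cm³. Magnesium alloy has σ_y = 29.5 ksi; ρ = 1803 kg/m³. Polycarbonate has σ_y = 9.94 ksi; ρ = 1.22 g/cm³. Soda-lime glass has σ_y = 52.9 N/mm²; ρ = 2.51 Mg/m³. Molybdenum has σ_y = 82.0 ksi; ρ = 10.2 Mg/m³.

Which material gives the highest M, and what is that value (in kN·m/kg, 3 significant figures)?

Convert each candidate to consistent units, then evaluate M:
  epoxy: σ_y = 76.10 MPa, ρ = 1280 kg/m³
  bronze: σ_y = 264.0 MPa, ρ = 8713 kg/m³
  PEEK: σ_y = 91.20 MPa, ρ = 1310 kg/m³
  magnesium alloy: σ_y = 203.4 MPa, ρ = 1803 kg/m³
  polycarbonate: σ_y = 68.53 MPa, ρ = 1220 kg/m³
  soda-lime glass: σ_y = 52.90 MPa, ρ = 2510 kg/m³
  molybdenum: σ_y = 565.4 MPa, ρ = 10200 kg/m³
  magnesium alloy: M = 113 kN·m/kg
  PEEK: M = 69.6 kN·m/kg
  epoxy: M = 59.5 kN·m/kg
  polycarbonate: M = 56.2 kN·m/kg
  molybdenum: M = 55.4 kN·m/kg
  bronze: M = 30.3 kN·m/kg
  soda-lime glass: M = 21.1 kN·m/kg
Magnesium alloy has the largest M.

magnesium alloy, M = 113 kN·m/kg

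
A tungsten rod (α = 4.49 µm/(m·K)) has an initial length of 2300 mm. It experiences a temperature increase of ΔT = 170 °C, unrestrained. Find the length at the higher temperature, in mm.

ΔL = α·L₀·ΔT = 4.49×10⁻⁶ × 2300 mm × 170.0 K = 1.76 mm.
L = L₀ + ΔL = 2300 + 1.76 = 2301.8 mm.

2301.8 mm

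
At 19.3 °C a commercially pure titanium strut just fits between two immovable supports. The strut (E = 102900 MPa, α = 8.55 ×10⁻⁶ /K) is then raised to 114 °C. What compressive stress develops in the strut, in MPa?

83.3 MPa

E = 102900 MPa = 102.9 GPa.
ΔT = 94.70 K. Constrained thermal stress σ = E·α·ΔT = 102.9×10³ MPa × 8.55×10⁻⁶ × 94.70 = 83.3 MPa (compressive).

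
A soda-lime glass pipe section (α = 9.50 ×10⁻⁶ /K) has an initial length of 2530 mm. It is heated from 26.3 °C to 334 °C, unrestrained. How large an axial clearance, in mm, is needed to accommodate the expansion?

ΔT = 334 − 26.3 = 307.7 K.
ΔL = α·L₀·ΔT = 9.50×10⁻⁶ × 2530 mm × 307.7 K = 7.40 mm.

7.40 mm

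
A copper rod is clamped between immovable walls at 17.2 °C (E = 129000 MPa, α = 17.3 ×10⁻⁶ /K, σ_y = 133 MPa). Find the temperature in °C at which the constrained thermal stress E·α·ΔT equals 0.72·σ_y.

E = 129000 MPa = 129.0 GPa.
E·α·ΔT = 95.76 MPa ⇒ ΔT = 95.76 / (129.0×10³ × 17.3×10⁻⁶) = 42.91 K.
T = 17.2 + 42.91 = 60.11 °C.

60.1 °C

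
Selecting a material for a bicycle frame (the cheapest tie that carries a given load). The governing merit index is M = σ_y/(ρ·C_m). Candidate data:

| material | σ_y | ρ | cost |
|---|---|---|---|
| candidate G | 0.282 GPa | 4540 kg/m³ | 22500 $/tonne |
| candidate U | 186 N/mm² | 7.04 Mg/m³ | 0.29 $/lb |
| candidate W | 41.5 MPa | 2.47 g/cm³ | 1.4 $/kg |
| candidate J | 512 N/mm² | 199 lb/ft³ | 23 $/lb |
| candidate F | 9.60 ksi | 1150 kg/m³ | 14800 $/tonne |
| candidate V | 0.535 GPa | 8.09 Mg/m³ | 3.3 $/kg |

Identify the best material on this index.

candidate U

Normalizing units and computing the index:
  candidate G: σ_y = 282.0 MPa, ρ = 4540 kg/m³, cost = 22.50 $/kg
  candidate U: σ_y = 186.0 MPa, ρ = 7040 kg/m³, cost = 0.6393 $/kg
  candidate W: σ_y = 41.50 MPa, ρ = 2470 kg/m³, cost = 1.400 $/kg
  candidate J: σ_y = 512.0 MPa, ρ = 3188 kg/m³, cost = 50.71 $/kg
  candidate F: σ_y = 66.19 MPa, ρ = 1150 kg/m³, cost = 14.80 $/kg
  candidate V: σ_y = 535.0 MPa, ρ = 8090 kg/m³, cost = 3.300 $/kg
  candidate U: M = 41.3 kN·m per $
  candidate V: M = 20.0 kN·m per $
  candidate W: M = 12.0 kN·m per $
  candidate F: M = 3.89 kN·m per $
  candidate J: M = 3.17 kN·m per $
  candidate G: M = 2.76 kN·m per $
Candidate U ranks first.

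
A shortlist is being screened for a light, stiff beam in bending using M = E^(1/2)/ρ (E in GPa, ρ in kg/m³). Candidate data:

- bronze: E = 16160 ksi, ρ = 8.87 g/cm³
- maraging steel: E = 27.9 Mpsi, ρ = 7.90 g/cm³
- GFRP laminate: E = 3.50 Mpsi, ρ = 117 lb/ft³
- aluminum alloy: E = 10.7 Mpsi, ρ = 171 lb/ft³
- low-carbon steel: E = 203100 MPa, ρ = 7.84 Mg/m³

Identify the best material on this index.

Normalizing units and computing the index:
  bronze: E = 111.4 GPa, ρ = 8870 kg/m³
  maraging steel: E = 192.4 GPa, ρ = 7900 kg/m³
  GFRP laminate: E = 24.13 GPa, ρ = 1874 kg/m³
  aluminum alloy: E = 73.77 GPa, ρ = 2739 kg/m³
  low-carbon steel: E = 203.1 GPa, ρ = 7840 kg/m³
  aluminum alloy: M = 3.14×10⁻³
  GFRP laminate: M = 2.62×10⁻³
  low-carbon steel: M = 1.82×10⁻³
  maraging steel: M = 1.76×10⁻³
  bronze: M = 1.19×10⁻³
The maximum is for aluminum alloy.

aluminum alloy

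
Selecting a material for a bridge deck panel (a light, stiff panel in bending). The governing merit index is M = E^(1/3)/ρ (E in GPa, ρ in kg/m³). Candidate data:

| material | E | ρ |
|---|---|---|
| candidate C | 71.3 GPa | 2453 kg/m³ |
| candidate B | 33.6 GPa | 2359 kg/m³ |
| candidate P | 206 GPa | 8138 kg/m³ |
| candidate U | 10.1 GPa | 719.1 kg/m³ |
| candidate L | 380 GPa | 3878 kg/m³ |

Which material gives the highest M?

Computing M directly (units already consistent):
  candidate U: M = 3.01×10⁻³
  candidate L: M = 1.87×10⁻³
  candidate C: M = 1.69×10⁻³
  candidate B: M = 1.37×10⁻³
  candidate P: M = 0.726×10⁻³
Highest index: candidate U.

candidate U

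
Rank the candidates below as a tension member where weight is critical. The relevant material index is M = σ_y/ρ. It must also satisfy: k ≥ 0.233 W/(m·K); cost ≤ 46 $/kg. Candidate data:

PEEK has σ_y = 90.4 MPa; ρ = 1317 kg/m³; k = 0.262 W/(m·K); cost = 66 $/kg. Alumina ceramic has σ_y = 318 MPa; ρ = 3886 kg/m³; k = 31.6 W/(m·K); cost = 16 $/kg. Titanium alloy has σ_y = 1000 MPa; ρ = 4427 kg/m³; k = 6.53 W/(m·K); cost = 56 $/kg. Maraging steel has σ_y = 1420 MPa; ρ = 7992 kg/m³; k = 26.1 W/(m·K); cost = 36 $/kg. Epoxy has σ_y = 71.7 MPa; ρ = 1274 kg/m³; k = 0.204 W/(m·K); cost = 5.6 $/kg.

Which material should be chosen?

Screen on constraints: k ≥ 0.233 W/(m·K); cost ≤ 46 $/kg. Survivors: alumina ceramic, maraging steel.
Computing M directly (units already consistent):
  maraging steel: M = 178 kN·m/kg
  alumina ceramic: M = 81.8 kN·m/kg
Maraging steel ranks first.

maraging steel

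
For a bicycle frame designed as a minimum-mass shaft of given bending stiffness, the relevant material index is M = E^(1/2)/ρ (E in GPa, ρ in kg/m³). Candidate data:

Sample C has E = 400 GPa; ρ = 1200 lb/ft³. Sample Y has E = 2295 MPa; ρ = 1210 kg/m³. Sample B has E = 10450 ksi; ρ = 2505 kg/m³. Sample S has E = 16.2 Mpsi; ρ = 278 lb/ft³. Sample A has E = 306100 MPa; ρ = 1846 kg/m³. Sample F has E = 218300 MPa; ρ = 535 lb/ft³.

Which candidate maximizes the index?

sample A

After converting to SI:
  sample C: E = 400.0 GPa, ρ = 19220 kg/m³
  sample Y: E = 2.295 GPa, ρ = 1210 kg/m³
  sample B: E = 72.05 GPa, ρ = 2505 kg/m³
  sample S: E = 111.7 GPa, ρ = 4453 kg/m³
  sample A: E = 306.1 GPa, ρ = 1846 kg/m³
  sample F: E = 218.3 GPa, ρ = 8570 kg/m³
  sample A: M = 9.48×10⁻³
  sample B: M = 3.39×10⁻³
  sample S: M = 2.37×10⁻³
  sample F: M = 1.72×10⁻³
  sample Y: M = 1.25×10⁻³
  sample C: M = 1.04×10⁻³
Highest index: sample A.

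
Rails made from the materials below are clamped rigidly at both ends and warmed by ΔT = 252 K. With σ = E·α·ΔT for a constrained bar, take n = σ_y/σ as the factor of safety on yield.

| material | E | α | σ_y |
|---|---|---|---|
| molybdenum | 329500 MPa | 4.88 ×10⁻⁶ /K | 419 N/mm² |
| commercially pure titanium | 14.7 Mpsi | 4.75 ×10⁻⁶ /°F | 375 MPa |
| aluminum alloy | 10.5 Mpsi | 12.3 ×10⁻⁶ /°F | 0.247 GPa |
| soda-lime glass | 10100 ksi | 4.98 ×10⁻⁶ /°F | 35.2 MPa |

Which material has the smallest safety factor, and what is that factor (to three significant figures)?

soda-lime glass, n = 0.224

In consistent units (E in GPa, α in ×10⁻⁶/K, σ_y in MPa):
  molybdenum: E = 329.5, α = 4.88, σ_y = 419.0 → σ = 405 MPa, n = 1.03
  commercially pure titanium: E = 101.4, α = 8.55, σ_y = 375.0 → σ = 218 MPa, n = 1.72
  aluminum alloy: E = 72.39, α = 22.1, σ_y = 247.0 → σ = 404 MPa, n = 0.612
  soda-lime glass: E = 69.64, α = 8.96, σ_y = 35.20 → σ = 157 MPa, n = 0.224
Soda-lime glass has the lowest safety factor, n = 0.224.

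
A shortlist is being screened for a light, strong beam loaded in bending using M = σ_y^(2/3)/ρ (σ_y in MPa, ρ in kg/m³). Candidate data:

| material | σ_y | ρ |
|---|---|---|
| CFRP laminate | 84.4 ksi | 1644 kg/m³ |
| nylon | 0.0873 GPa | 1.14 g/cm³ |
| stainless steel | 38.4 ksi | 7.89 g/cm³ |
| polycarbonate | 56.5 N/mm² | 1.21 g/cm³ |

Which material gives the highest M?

CFRP laminate

Putting every candidate on a common basis:
  CFRP laminate: σ_y = 581.9 MPa, ρ = 1644 kg/m³
  nylon: σ_y = 87.30 MPa, ρ = 1140 kg/m³
  stainless steel: σ_y = 264.8 MPa, ρ = 7890 kg/m³
  polycarbonate: σ_y = 56.50 MPa, ρ = 1210 kg/m³
  CFRP laminate: M = 42.4×10⁻³
  nylon: M = 17.3×10⁻³
  polycarbonate: M = 12.2×10⁻³
  stainless steel: M = 5.23×10⁻³
The maximum is for CFRP laminate.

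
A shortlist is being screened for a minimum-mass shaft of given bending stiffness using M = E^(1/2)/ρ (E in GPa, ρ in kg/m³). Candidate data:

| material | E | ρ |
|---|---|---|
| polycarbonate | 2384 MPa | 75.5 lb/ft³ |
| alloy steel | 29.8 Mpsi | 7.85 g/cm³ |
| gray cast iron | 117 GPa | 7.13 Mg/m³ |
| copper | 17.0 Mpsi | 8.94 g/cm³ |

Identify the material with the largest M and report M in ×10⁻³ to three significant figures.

In SI units:
  polycarbonate: E = 2.384 GPa, ρ = 1209 kg/m³
  alloy steel: E = 205.5 GPa, ρ = 7850 kg/m³
  gray cast iron: E = 117.0 GPa, ρ = 7130 kg/m³
  copper: E = 117.2 GPa, ρ = 8940 kg/m³
  alloy steel: M = 1.83×10⁻³
  gray cast iron: M = 1.52×10⁻³
  polycarbonate: M = 1.28×10⁻³
  copper: M = 1.21×10⁻³
Highest index: alloy steel.

alloy steel, M = 1.83×10⁻³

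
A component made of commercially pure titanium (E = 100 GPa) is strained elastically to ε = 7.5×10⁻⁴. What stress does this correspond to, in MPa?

σ = E·ε = 100000 MPa × 7.5×10⁻⁴ = 75.0 MPa.

75.0 MPa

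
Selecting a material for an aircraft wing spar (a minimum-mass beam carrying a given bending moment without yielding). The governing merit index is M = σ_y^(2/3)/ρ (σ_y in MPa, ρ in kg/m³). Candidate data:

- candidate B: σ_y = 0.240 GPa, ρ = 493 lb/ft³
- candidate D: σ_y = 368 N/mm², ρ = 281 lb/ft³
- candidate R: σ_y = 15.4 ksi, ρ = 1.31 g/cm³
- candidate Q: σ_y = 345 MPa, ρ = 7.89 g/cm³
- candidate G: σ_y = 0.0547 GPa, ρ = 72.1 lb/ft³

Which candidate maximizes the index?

After converting to SI:
  candidate B: σ_y = 240.0 MPa, ρ = 7897 kg/m³
  candidate D: σ_y = 368.0 MPa, ρ = 4501 kg/m³
  candidate R: σ_y = 106.2 MPa, ρ = 1310 kg/m³
  candidate Q: σ_y = 345.0 MPa, ρ = 7890 kg/m³
  candidate G: σ_y = 54.70 MPa, ρ = 1155 kg/m³
  candidate R: M = 17.1×10⁻³
  candidate G: M = 12.5×10⁻³
  candidate D: M = 11.4×10⁻³
  candidate Q: M = 6.23×10⁻³
  candidate B: M = 4.89×10⁻³
Candidate R has the largest M.

candidate R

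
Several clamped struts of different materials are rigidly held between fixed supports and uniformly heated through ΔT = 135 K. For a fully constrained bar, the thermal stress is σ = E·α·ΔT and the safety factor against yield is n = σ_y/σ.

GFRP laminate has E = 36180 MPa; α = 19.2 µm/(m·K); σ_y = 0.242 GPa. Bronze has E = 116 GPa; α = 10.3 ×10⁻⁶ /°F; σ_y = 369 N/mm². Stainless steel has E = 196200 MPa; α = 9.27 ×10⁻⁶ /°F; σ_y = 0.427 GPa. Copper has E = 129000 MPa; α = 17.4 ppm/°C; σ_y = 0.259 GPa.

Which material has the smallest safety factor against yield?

Per material, after unit conversion:
  GFRP laminate: E = 36.18, α = 19.2, σ_y = 242.0 → σ = 93.8 MPa, n = 2.58
  bronze: E = 116.0, α = 18.5, σ_y = 369.0 → σ = 290 MPa, n = 1.27
  stainless steel: E = 196.2, α = 16.7, σ_y = 427.0 → σ = 442 MPa, n = 0.966
  copper: E = 129.0, α = 17.4, σ_y = 259.0 → σ = 303 MPa, n = 0.855
The minimum is copper at n = 0.855.

copper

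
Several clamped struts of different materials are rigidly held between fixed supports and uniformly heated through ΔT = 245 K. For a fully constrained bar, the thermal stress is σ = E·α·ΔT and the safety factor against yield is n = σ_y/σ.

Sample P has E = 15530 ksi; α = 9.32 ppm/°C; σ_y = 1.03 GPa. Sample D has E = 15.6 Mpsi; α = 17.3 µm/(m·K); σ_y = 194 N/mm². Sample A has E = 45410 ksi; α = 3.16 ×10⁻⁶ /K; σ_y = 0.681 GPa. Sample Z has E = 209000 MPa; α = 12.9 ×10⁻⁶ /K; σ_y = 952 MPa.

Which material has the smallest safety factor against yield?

sample D

Per material, after unit conversion:
  sample P: E = 107.1, α = 9.32, σ_y = 1030 → σ = 244 MPa, n = 4.21
  sample D: E = 107.6, α = 17.3, σ_y = 194.0 → σ = 456 MPa, n = 0.426
  sample A: E = 313.1, α = 3.16, σ_y = 681.0 → σ = 242 MPa, n = 2.81
  sample Z: E = 209.0, α = 12.9, σ_y = 952.0 → σ = 661 MPa, n = 1.44
Smallest n: sample D with n = 0.426.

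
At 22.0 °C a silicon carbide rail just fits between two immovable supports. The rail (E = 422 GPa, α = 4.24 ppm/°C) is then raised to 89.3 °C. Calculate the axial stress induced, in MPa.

ΔT = 67.30 K. Constrained thermal stress σ = E·α·ΔT = 422.0×10³ MPa × 4.24×10⁻⁶ × 67.30 = 120 MPa (compressive).

120 MPa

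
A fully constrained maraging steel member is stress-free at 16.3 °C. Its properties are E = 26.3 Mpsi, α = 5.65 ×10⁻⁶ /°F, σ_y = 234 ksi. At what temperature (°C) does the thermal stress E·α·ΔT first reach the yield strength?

E = 26.3 Mpsi = 181.3 GPa.
α = 5.65×10⁻⁶/°F × 9/5 = 10.2×10⁻⁶/K.
σ_y = 234 ksi = 1613 MPa.
E·α·ΔT = 1613 MPa ⇒ ΔT = 1613 / (181.3×10³ × 10.2×10⁻⁶) = 874.9 K.
T = 16.3 + 874.9 = 891.2 °C.

891 °C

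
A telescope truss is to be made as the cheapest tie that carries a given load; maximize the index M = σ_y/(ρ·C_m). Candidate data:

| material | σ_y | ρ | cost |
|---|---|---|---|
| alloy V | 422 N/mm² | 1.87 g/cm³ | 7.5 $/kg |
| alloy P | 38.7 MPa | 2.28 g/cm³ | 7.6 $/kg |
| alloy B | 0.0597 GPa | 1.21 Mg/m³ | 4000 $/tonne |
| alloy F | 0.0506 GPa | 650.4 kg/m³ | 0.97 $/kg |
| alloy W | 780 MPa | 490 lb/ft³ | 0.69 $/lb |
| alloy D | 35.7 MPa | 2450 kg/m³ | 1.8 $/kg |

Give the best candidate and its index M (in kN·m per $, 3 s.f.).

After converting to SI:
  alloy V: σ_y = 422.0 MPa, ρ = 1870 kg/m³, cost = 7.500 $/kg
  alloy P: σ_y = 38.70 MPa, ρ = 2280 kg/m³, cost = 7.600 $/kg
  alloy B: σ_y = 59.70 MPa, ρ = 1210 kg/m³, cost = 4.000 $/kg
  alloy F: σ_y = 50.60 MPa, ρ = 650.4 kg/m³, cost = 0.9700 $/kg
  alloy W: σ_y = 780.0 MPa, ρ = 7849 kg/m³, cost = 1.521 $/kg
  alloy D: σ_y = 35.70 MPa, ρ = 2450 kg/m³, cost = 1.800 $/kg
  alloy F: M = 80.2 kN·m per $
  alloy W: M = 65.3 kN·m per $
  alloy V: M = 30.1 kN·m per $
  alloy B: M = 12.3 kN·m per $
  alloy D: M = 8.10 kN·m per $
  alloy P: M = 2.23 kN·m per $
Alloy F has the largest M.

alloy F, M = 80.2 kN·m per $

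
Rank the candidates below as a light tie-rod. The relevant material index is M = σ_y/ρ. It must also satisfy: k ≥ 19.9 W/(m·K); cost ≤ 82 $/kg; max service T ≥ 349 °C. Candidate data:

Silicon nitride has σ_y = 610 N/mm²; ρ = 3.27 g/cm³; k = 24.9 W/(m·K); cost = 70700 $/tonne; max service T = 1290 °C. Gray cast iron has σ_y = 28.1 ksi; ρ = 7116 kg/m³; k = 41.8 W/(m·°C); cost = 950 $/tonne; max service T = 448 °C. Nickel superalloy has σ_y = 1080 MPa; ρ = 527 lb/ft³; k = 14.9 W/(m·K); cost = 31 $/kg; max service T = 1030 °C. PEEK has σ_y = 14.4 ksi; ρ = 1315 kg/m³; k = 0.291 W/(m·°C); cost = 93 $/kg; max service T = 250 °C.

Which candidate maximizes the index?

silicon nitride

Screen on constraints: k ≥ 19.9 W/(m·K); cost ≤ 82 $/kg; max service T ≥ 349 °C. Survivors: silicon nitride, gray cast iron.
Convert each candidate to consistent units, then evaluate M:
  silicon nitride: σ_y = 610.0 MPa, ρ = 3270 kg/m³
  gray cast iron: σ_y = 193.7 MPa, ρ = 7116 kg/m³
  silicon nitride: M = 187 kN·m/kg
  gray cast iron: M = 27.2 kN·m/kg
The maximum is for silicon nitride.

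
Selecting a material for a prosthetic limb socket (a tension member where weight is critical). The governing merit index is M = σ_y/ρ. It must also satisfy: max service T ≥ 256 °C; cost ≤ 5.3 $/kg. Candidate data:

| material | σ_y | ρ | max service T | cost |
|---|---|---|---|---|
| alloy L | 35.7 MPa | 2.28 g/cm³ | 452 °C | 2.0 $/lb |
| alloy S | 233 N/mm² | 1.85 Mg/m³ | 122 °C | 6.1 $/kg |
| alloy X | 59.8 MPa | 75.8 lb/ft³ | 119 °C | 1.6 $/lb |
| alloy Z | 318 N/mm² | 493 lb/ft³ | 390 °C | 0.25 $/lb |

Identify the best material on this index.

alloy Z

Screen on constraints: max service T ≥ 256 °C; cost ≤ 5.3 $/kg. Survivors: alloy L, alloy Z.
In SI units:
  alloy L: σ_y = 35.70 MPa, ρ = 2280 kg/m³
  alloy Z: σ_y = 318.0 MPa, ρ = 7897 kg/m³
  alloy Z: M = 40.3 kN·m/kg
  alloy L: M = 15.7 kN·m/kg
The maximum is for alloy Z.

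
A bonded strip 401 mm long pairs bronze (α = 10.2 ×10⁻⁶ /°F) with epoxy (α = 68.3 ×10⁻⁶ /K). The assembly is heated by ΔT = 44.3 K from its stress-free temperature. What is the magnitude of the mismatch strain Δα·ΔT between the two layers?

2.21×10⁻³

bronze: α = 10.2×10⁻⁶/°F × 9/5 = 18.4×10⁻⁶/K.
Δα = |18.4 − 68.3|×10⁻⁶/K = 49.9×10⁻⁶/K.
Mismatch strain = Δα·ΔT = 49.9×10⁻⁶ × 44.3 = 2.21×10⁻³.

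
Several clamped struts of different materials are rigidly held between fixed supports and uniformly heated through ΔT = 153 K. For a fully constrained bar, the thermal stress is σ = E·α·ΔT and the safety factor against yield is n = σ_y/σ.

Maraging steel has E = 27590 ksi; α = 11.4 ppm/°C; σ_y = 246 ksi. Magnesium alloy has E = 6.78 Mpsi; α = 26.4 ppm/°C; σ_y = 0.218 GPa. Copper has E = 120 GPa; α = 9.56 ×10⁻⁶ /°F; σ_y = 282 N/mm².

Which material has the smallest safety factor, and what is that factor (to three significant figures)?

With everything in SI (GPa, ×10⁻⁶/K, MPa):
  maraging steel: E = 190.2, α = 11.4, σ_y = 1696 → σ = 332 MPa, n = 5.11
  magnesium alloy: E = 46.75, α = 26.4, σ_y = 218.0 → σ = 189 MPa, n = 1.15
  copper: E = 120.0, α = 17.2, σ_y = 282.0 → σ = 316 MPa, n = 0.893
The minimum is copper at n = 0.893.

copper, n = 0.893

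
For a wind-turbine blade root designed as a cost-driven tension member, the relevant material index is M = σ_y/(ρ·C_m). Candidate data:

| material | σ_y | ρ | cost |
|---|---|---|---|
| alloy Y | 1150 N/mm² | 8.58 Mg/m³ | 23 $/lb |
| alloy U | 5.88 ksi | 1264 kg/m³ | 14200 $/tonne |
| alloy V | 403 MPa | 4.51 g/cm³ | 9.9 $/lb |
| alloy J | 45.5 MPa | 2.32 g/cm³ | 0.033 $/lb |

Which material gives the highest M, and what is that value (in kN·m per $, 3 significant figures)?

alloy J, M = 270 kN·m per $

After converting to SI:
  alloy Y: σ_y = 1150 MPa, ρ = 8580 kg/m³, cost = 50.71 $/kg
  alloy U: σ_y = 40.54 MPa, ρ = 1264 kg/m³, cost = 14.20 $/kg
  alloy V: σ_y = 403.0 MPa, ρ = 4510 kg/m³, cost = 21.83 $/kg
  alloy J: σ_y = 45.50 MPa, ρ = 2320 kg/m³, cost = 0.07275 $/kg
  alloy J: M = 270 kN·m per $
  alloy V: M = 4.09 kN·m per $
  alloy Y: M = 2.64 kN·m per $
  alloy U: M = 2.26 kN·m per $
Alloy J has the largest M.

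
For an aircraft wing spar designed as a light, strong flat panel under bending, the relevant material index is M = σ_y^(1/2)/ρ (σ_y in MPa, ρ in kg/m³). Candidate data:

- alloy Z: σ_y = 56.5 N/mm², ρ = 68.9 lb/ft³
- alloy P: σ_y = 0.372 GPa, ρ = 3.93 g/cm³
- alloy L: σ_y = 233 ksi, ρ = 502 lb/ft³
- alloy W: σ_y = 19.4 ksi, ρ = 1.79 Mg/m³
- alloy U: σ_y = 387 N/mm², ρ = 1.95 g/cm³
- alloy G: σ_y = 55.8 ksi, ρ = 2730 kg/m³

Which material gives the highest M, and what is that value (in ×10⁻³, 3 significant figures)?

Normalizing units and computing the index:
  alloy Z: σ_y = 56.50 MPa, ρ = 1104 kg/m³
  alloy P: σ_y = 372.0 MPa, ρ = 3930 kg/m³
  alloy L: σ_y = 1606 MPa, ρ = 8041 kg/m³
  alloy W: σ_y = 133.8 MPa, ρ = 1790 kg/m³
  alloy U: σ_y = 387.0 MPa, ρ = 1950 kg/m³
  alloy G: σ_y = 384.7 MPa, ρ = 2730 kg/m³
  alloy U: M = 10.1×10⁻³
  alloy G: M = 7.18×10⁻³
  alloy Z: M = 6.81×10⁻³
  alloy W: M = 6.46×10⁻³
  alloy L: M = 4.98×10⁻³
  alloy P: M = 4.91×10⁻³
The maximum is for alloy U.

alloy U, M = 10.1×10⁻³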